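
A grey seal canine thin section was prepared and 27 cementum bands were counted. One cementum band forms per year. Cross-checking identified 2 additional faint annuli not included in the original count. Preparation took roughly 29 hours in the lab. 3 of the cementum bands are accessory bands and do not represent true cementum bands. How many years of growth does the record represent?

26 years

After corrections the count is 27 − 3 + 2 = 26 cementum bands.
One cementum band per year makes the duration 26 years.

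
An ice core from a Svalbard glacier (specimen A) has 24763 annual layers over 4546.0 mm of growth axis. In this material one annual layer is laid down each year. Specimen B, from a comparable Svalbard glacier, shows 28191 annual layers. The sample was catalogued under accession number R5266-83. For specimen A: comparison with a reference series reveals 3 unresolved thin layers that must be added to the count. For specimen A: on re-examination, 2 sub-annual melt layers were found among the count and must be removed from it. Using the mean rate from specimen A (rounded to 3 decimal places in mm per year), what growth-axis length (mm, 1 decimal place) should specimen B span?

Specimen A: true annual layer count = 24763 − 2 + 3 = 24764.
A: Extension rate ≈ 4546.0 / 24764 = 0.184 mm/yr.
B's length ≈ 0.184 × 28191 = 5187.1 mm.

5187.1 mm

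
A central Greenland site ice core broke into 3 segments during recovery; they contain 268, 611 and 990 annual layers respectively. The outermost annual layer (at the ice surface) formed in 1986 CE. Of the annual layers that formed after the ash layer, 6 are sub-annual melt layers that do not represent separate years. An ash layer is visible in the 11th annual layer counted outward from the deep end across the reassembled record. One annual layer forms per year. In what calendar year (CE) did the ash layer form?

134 CE

Total annual layers = 268 + 611 + 990 = 1869.
1869 − 11 = 1858 annual layers lie beyond the ash layer toward the ice surface.
Removing the 6 false annual layers leaves 1858 − 6 = 1852 true annual layers beyond the ash layer.
The annual layer at the ice surface is 1986 CE, so the ash layer dates to 1986 − 1852 = 134 CE.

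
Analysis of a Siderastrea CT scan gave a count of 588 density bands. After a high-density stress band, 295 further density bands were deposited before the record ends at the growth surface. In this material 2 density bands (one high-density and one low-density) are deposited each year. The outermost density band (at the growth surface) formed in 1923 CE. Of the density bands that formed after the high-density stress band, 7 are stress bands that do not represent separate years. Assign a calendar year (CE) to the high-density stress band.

1779 CE

295 density bands formed after the high-density stress band.
Removing the 7 false density bands leaves 295 − 7 = 288 true density bands beyond the high-density stress band.
With 2 density bands per year, 288 / 2 = 144 years.
1923 − 144 = 1779 CE.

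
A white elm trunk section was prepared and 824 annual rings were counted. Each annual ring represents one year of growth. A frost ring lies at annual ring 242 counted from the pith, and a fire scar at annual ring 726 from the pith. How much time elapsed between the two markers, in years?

484 yr

726 − 242 = 484 annual rings lie between the two events.
At one annual ring per year, 484 years elapsed between them.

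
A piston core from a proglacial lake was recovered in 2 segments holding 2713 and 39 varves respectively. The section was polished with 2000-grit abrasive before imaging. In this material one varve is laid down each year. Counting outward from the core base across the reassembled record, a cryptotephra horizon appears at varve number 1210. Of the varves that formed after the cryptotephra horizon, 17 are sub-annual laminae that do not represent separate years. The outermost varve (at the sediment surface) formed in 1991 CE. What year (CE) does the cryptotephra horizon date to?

Total varves = 2713 + 39 = 2752.
Between varve 1210 and the sediment surface there are 2752 − 1210 = 1542 varves.
Removing the 17 false varves leaves 1542 − 17 = 1525 true varves beyond the cryptotephra horizon.
The varve at the sediment surface is 1991 CE, so the cryptotephra horizon dates to 1991 − 1525 = 466 CE.

466 CE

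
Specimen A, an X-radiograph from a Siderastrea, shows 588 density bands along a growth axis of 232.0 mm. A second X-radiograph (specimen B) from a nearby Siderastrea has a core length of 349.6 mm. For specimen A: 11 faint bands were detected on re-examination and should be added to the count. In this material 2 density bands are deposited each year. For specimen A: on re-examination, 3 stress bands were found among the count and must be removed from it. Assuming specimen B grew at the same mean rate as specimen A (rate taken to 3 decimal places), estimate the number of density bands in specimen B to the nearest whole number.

Specimen A: correcting the raw count gives 588 − 3 + 11 = 596 true density bands.
Specimen A: dividing by 2 density bands per year: 596 / 2 = 298 years.
A: 232.0 mm over 298 years gives 232.0 / 298 ≈ 0.779 mm/year.
Specimen B: 349.6 mm / 0.779 mm per year = 448.78 years; at 2 density bands per year that is 448.78 × 2 ≈ 898 density bands.

898 density bands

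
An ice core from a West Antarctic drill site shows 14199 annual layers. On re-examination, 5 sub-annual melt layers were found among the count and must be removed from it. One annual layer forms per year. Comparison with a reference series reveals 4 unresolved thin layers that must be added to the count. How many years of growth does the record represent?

Adjusted count: 14199 − 5 + 4 = 14198 annual layers.
With a one-to-one annual layer periodicity this is 14198 years.

14198 yr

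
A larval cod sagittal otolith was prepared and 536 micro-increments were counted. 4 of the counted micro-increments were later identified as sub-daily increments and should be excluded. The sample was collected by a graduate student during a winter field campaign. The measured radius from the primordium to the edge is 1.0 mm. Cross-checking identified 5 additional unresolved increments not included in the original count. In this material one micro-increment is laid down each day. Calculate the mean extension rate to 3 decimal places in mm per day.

True micro-increment count = 536 − 4 + 5 = 537.
Mean rate = 1.0 mm / 537 days ≈ 0.002 mm per day.

0.002 mm per day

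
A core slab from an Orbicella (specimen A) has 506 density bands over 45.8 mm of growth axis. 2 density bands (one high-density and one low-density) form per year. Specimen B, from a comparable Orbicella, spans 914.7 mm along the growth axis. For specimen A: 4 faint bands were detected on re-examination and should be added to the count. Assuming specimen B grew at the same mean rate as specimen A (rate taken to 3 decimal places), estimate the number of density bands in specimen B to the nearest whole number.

10163 density bands

Specimen A: adjusted count: 506 + 4 = 510 density bands.
Specimen A: 510 density bands at 2 per year is 510 / 2 = 255 years.
A: Extension rate ≈ 45.8 / 255 = 0.180 mm per year.
B spans 914.7 / 0.180 = 5081.67 years; at 2 density bands per year that is 5081.67 × 2 ≈ 10163 density bands.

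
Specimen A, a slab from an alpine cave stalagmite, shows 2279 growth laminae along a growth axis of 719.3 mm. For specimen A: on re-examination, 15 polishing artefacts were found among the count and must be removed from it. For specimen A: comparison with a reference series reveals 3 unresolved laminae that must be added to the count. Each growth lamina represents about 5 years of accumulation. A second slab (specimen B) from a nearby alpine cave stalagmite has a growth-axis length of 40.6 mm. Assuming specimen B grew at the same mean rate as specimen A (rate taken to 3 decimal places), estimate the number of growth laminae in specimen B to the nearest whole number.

129 growth laminae

Specimen A: adjusted count: 2279 − 15 + 3 = 2267 growth laminae.
Specimen A: 2267 growth laminae at 5 years each span 2267 × 5 = 11335 years.
A: Extension rate ≈ 719.3 / 11335 = 0.063 mm/year.
For B, 40.6 / 0.063 = 644.44 years; at 5 years per growth lamina that is 644.44 / 5 ≈ 129 growth laminae.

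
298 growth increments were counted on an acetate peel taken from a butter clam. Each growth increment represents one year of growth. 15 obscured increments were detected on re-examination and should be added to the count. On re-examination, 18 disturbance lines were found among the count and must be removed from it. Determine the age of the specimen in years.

Correcting the raw count gives 298 − 18 + 15 = 295 true growth increments.
One growth increment per year makes the duration 295 years.

295 yr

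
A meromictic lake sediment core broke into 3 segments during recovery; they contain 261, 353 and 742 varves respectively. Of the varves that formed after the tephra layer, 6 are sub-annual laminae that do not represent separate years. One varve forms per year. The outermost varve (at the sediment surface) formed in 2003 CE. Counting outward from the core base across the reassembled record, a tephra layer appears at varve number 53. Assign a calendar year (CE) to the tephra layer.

Total varves = 261 + 353 + 742 = 1356.
1356 − 53 = 1303 varves lie beyond the tephra layer toward the sediment surface.
Removing the 6 false varves leaves 1303 − 6 = 1297 true varves beyond the tephra layer.
Counting back 1297 years from 2003 CE places the tephra layer in 2003 − 1297 = 706 CE.

706 CE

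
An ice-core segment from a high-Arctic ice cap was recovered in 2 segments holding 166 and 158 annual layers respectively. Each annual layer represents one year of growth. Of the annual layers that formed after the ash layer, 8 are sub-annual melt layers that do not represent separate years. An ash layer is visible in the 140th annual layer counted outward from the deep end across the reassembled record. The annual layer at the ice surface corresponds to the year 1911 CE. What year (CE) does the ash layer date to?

1735 CE

Total annual layers = 166 + 158 = 324.
Between annual layer 140 and the ice surface there are 324 − 140 = 184 annual layers.
184 − 8 false = 176 true annual layers after the ash layer.
1911 − 176 = 1735 CE.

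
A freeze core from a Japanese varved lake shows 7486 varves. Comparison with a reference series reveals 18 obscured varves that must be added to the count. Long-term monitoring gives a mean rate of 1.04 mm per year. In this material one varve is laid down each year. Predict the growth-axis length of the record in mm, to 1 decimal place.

Correcting the raw count gives 7486 + 18 = 7504 true varves.
Predicted length = 1.04 mm/year × 7504 years = 7804.2 mm.

7804.2 mm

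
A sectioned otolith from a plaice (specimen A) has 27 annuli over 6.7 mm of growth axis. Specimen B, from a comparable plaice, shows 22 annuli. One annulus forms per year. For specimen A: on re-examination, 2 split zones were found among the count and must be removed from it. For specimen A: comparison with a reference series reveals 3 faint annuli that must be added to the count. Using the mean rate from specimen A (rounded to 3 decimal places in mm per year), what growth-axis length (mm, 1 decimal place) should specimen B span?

5.3 mm

Specimen A: after corrections the count is 27 − 2 + 3 = 28 annuli.
A: Mean rate = 6.7 mm / 28 years ≈ 0.239 mm/year.
B's length ≈ 0.239 × 22 = 5.3 mm.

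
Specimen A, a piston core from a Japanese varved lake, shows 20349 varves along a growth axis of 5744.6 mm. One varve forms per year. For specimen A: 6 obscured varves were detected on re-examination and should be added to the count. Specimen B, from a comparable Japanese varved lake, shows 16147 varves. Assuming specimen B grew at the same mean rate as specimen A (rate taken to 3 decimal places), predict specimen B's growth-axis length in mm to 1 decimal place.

Specimen A: after corrections the count is 20349 + 6 = 20355 varves.
A: 5744.6 mm over 20355 years gives 5744.6 / 20355 ≈ 0.282 mm per year.
B's length ≈ 0.282 × 16147 = 4553.5 mm.

4553.5 mm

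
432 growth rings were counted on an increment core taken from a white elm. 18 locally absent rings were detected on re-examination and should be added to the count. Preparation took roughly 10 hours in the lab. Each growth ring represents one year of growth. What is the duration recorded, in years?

Correcting the raw count gives 432 + 18 = 450 true growth rings.
With a one-to-one growth ring periodicity this is 450 years.

450 years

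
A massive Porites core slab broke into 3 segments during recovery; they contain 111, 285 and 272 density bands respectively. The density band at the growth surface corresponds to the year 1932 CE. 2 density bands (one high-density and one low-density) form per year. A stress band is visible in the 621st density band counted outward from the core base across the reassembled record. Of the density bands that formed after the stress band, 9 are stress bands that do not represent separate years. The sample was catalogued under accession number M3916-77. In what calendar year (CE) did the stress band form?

Total density bands = 111 + 285 + 272 = 668.
The stress band sits at density band 621 from the core base, so 668 − 621 = 47 density bands formed after it.
47 − 9 false = 38 true density bands after the stress band.
38 density bands at 2 per year is 38 / 2 = 19 years.
Counting back 19 years from 1932 CE places the stress band in 1932 − 19 = 1913 CE.

1913 CE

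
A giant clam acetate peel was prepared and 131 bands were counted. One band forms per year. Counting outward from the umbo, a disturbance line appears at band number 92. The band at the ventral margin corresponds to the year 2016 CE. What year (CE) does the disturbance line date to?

Between band 92 and the ventral margin there are 131 − 92 = 39 bands.
2016 − 39 = 1977 CE.

1977 CE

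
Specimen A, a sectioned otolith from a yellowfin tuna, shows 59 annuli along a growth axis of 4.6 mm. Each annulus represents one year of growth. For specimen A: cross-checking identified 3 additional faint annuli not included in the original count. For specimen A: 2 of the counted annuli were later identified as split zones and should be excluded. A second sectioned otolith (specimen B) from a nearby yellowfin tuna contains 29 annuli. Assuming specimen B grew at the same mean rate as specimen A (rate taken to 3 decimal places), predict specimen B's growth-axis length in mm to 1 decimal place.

Specimen A: true annulus count = 59 − 2 + 3 = 60.
A: Mean rate = 4.6 mm / 60 years ≈ 0.077 mm/yr.
For B, 0.077 mm/year × 29 years = 2.2 mm.

2.2 mm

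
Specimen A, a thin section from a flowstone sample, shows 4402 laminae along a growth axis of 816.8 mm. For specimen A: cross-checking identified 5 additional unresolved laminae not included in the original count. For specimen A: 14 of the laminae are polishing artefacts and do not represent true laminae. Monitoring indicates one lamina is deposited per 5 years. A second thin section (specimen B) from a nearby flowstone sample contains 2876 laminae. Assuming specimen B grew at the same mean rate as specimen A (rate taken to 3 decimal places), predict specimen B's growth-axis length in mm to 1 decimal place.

Specimen A: true lamina count = 4402 − 14 + 5 = 4393.
Specimen A: at 5 years per lamina, 4393 × 5 = 21965 years.
A: Extension rate ≈ 816.8 / 21965 = 0.037 mm/yr.
Specimen B: 2876 laminae at 5 years each span 2876 × 5 = 14380 years. Length of B = 0.037 × 14380 = 532.1 mm.

532.1 mm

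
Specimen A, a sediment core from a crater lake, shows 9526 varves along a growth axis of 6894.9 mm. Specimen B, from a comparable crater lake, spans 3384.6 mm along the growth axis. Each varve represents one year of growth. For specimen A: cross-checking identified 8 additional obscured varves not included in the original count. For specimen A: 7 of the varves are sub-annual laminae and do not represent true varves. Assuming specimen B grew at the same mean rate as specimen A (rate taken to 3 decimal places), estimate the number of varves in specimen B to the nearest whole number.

4675 varves

Specimen A: adjusted count: 9526 − 7 + 8 = 9527 varves.
A: 6894.9 mm over 9527 years gives 6894.9 / 9527 ≈ 0.724 mm/yr.
Specimen B: 3384.6 mm / 0.724 mm per year = 4674.86 years ≈ 4675 varves.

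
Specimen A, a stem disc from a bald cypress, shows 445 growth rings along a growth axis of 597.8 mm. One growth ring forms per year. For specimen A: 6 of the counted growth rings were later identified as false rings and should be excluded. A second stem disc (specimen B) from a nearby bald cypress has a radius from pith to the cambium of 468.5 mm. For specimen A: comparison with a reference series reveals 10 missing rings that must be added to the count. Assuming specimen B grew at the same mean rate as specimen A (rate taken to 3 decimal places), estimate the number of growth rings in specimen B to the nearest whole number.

Specimen A: correcting the raw count gives 445 − 6 + 10 = 449 true growth rings.
A: Mean rate = 597.8 mm / 449 years ≈ 1.331 mm/year.
B spans 468.5 / 1.331 = 351.99 years ≈ 352 growth rings.

352 growth rings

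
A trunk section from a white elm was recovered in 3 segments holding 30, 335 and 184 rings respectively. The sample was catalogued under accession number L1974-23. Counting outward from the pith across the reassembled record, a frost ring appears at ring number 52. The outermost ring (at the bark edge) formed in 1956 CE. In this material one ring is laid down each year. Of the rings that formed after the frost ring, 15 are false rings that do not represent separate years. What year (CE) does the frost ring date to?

1474 CE

Total rings = 30 + 335 + 184 = 549.
Between ring 52 and the bark edge there are 549 − 52 = 497 rings.
497 − 15 false = 482 true rings after the frost ring.
Counting back 482 years from 1956 CE places the frost ring in 1956 − 482 = 1474 CE.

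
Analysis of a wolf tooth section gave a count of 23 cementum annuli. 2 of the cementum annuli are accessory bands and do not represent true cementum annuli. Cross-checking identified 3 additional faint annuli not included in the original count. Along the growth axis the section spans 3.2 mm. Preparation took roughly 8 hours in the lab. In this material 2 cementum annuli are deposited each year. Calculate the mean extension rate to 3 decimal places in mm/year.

0.267 mm/year

True cementum annulus count = 23 − 2 + 3 = 24.
24 cementum annuli at 2 per year is 24 / 2 = 12 years.
Extension rate ≈ 3.2 / 12 = 0.267 mm/year.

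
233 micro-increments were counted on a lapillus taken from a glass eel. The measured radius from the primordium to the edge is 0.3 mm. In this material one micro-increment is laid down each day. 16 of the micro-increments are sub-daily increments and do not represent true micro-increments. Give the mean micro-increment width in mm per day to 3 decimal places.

After corrections the count is 233 − 16 = 217 micro-increments.
Mean rate = 0.3 mm / 217 days ≈ 0.001 mm per day.

0.001 mm per day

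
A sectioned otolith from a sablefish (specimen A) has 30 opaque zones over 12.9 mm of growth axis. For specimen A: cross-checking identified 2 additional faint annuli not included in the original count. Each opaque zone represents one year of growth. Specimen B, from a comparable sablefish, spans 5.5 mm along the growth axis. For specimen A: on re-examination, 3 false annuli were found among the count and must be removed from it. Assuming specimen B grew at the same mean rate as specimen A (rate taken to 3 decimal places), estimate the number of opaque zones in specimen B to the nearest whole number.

12 opaque zones

Specimen A: after corrections the count is 30 − 3 + 2 = 29 opaque zones.
A: Extension rate ≈ 12.9 / 29 = 0.445 mm/year.
Specimen B: 5.5 mm / 0.445 mm per year = 12.36 years ≈ 12 opaque zones.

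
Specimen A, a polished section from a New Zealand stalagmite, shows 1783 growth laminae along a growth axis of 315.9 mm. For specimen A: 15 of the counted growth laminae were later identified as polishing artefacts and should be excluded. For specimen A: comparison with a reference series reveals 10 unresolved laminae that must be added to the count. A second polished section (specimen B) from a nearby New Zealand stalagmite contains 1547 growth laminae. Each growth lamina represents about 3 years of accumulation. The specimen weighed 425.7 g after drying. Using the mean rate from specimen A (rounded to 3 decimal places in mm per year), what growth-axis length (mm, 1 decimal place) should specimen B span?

Specimen A: true growth lamina count = 1783 − 15 + 10 = 1778.
Specimen A: at 3 years per growth lamina, 1778 × 3 = 5334 years.
A: 315.9 mm over 5334 years gives 315.9 / 5334 ≈ 0.059 mm/year.
Specimen B: multiplying by 3 years per growth lamina: 1547 × 3 = 4641 years. For B, 0.059 mm/year × 4641 years = 273.8 mm.

273.8 mm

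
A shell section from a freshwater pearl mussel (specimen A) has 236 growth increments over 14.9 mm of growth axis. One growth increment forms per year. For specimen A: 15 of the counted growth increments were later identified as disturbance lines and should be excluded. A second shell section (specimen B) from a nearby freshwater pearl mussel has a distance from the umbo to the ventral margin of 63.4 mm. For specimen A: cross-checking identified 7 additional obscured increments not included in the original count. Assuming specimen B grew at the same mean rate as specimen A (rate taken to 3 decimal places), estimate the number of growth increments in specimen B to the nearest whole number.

975 growth increments

Specimen A: true growth increment count = 236 − 15 + 7 = 228.
A: Extension rate ≈ 14.9 / 228 = 0.065 mm/yr.
For B, 63.4 / 0.065 = 975.38 years ≈ 975 growth increments.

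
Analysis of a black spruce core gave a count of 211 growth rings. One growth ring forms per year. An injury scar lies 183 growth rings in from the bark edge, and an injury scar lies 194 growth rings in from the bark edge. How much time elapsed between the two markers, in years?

194 − 183 = 11 growth rings lie between the two events.
At one growth ring per year, 11 years elapsed between them.

11 years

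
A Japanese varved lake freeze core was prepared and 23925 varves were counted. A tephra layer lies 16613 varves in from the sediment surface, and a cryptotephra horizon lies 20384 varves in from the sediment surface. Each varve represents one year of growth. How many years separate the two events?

3771 years

The two markers are separated by 20384 − 16613 = 3771 varves.
That is 3771 years at one varve per year.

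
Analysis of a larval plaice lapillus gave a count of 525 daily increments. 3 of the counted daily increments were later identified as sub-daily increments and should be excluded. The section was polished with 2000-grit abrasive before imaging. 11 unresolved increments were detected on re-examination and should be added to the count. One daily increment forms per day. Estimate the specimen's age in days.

533 days

True daily increment count = 525 − 3 + 11 = 533.
One daily increment per day makes the duration 533 days.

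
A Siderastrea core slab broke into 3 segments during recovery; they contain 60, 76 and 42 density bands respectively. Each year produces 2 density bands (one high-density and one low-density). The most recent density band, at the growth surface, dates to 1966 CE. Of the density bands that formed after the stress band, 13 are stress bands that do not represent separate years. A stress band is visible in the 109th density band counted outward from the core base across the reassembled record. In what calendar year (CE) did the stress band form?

Total density bands = 60 + 76 + 42 = 178.
178 − 109 = 69 density bands lie beyond the stress band toward the growth surface.
69 − 13 false = 56 true density bands after the stress band.
With 2 density bands per year, 56 / 2 = 28 years.
Counting back 28 years from 1966 CE places the stress band in 1966 − 28 = 1938 CE.

1938 CE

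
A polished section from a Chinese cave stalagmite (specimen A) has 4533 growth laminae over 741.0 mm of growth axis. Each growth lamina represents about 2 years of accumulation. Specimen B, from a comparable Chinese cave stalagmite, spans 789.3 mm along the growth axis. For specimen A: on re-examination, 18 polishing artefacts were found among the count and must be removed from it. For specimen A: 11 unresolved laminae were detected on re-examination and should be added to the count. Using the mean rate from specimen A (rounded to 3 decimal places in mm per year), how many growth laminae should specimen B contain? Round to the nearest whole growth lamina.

4813 growth laminae

Specimen A: true growth lamina count = 4533 − 18 + 11 = 4526.
Specimen A: at 2 years per growth lamina, 4526 × 2 = 9052 years.
A: Extension rate ≈ 741.0 / 9052 = 0.082 mm/yr.
Specimen B: 789.3 mm / 0.082 mm per year = 9625.61 years; at 2 years per growth lamina that is 9625.61 / 2 ≈ 4813 growth laminae.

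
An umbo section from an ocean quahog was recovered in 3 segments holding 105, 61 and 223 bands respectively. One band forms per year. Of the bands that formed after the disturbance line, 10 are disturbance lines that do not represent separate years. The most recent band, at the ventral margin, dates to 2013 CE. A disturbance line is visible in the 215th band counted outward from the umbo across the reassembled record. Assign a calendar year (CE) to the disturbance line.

Total bands = 105 + 61 + 223 = 389.
Between band 215 and the ventral margin there are 389 − 215 = 174 bands.
174 − 10 false = 164 true bands after the disturbance line.
Counting back 164 years from 2013 CE places the disturbance line in 2013 − 164 = 1849 CE.

1849 CE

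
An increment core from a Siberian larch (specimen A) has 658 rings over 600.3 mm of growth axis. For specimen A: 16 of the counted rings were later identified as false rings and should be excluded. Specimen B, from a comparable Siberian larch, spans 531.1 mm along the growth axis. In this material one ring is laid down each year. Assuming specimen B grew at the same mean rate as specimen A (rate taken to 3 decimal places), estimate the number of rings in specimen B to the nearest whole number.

Specimen A: adjusted count: 658 − 16 = 642 rings.
A: Mean rate = 600.3 mm / 642 years ≈ 0.935 mm/year.
Specimen B: 531.1 mm / 0.935 mm per year = 568.02 years ≈ 568 rings.

568 rings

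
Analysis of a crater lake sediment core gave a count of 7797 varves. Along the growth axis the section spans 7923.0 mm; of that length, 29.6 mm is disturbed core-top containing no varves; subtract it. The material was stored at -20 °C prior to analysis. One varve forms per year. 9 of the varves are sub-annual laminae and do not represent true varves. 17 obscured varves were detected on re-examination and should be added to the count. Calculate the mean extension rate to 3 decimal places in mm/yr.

1.011 mm/yr

After corrections the count is 7797 − 9 + 17 = 7805 varves.
Net length = 7923.0 − 29.6 = 7893.4 mm.
Extension rate ≈ 7893.4 / 7805 = 1.011 mm/yr.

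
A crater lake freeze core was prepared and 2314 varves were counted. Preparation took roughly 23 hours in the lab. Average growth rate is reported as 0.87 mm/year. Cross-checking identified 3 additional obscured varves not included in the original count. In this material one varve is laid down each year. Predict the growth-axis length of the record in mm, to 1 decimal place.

True varve count = 2314 + 3 = 2317.
2317 years at 0.87 mm/year gives 0.87 × 2317 = 2015.8 mm.

2015.8 mm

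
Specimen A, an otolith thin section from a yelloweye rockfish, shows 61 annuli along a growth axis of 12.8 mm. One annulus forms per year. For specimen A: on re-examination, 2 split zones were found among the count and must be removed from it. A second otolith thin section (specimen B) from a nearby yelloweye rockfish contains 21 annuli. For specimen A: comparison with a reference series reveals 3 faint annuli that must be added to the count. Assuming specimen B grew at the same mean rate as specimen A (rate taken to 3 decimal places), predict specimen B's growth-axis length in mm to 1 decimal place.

Specimen A: true annulus count = 61 − 2 + 3 = 62.
A: Mean rate = 12.8 mm / 62 years ≈ 0.206 mm per year.
For B, 0.206 mm/year × 21 years = 4.3 mm.

4.3 mm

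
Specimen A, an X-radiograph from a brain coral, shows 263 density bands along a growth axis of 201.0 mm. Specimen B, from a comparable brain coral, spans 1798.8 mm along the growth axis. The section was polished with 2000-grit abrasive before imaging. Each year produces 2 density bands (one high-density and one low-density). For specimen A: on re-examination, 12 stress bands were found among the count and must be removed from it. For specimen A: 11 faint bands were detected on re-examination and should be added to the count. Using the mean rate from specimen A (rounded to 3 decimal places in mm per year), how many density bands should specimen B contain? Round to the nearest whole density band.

2345 density bands

Specimen A: true density band count = 263 − 12 + 11 = 262.
Specimen A: dividing by 2 density bands per year: 262 / 2 = 131 years.
A: Extension rate ≈ 201.0 / 131 = 1.534 mm/year.
Specimen B: 1798.8 mm / 1.534 mm per year = 1172.62 years; at 2 density bands per year that is 1172.62 × 2 ≈ 2345 density bands.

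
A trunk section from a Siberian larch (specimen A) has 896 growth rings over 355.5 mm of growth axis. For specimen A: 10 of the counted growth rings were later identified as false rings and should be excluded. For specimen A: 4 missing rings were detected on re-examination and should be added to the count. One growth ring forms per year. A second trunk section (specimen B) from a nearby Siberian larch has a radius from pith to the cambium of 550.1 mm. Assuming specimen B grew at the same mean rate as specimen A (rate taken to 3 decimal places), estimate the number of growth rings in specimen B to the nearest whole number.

Specimen A: adjusted count: 896 − 10 + 4 = 890 growth rings.
A: Mean rate = 355.5 mm / 890 years ≈ 0.399 mm/year.
B spans 550.1 / 0.399 = 1378.70 years ≈ 1379 growth rings.

1379 growth rings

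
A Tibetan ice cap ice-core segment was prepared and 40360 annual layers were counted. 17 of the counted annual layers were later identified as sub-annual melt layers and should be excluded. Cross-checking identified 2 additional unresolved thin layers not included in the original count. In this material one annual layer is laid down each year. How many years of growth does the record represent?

40345 yr

Adjusted count: 40360 − 17 + 2 = 40345 annual layers.
One annual layer per year makes the duration 40345 years.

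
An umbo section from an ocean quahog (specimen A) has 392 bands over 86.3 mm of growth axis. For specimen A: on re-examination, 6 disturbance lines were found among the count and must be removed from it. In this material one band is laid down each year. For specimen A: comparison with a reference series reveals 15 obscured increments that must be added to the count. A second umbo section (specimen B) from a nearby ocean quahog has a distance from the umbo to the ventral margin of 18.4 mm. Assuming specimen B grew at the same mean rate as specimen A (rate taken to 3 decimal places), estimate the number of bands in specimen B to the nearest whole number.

86 bands

Specimen A: true band count = 392 − 6 + 15 = 401.
A: Extension rate ≈ 86.3 / 401 = 0.215 mm per year.
B spans 18.4 / 0.215 = 85.58 years ≈ 86 bands.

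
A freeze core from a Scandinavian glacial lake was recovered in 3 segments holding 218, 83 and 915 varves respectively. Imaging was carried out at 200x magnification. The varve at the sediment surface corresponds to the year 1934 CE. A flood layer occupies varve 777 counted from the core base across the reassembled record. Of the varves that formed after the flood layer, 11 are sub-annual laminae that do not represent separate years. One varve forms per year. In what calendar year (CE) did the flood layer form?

Total varves = 218 + 83 + 915 = 1216.
The flood layer sits at varve 777 from the core base, so 1216 − 777 = 439 varves formed after it.
439 − 11 false = 428 true varves after the flood layer.
Counting back 428 years from 1934 CE places the flood layer in 1934 − 428 = 1506 CE.

1506 CE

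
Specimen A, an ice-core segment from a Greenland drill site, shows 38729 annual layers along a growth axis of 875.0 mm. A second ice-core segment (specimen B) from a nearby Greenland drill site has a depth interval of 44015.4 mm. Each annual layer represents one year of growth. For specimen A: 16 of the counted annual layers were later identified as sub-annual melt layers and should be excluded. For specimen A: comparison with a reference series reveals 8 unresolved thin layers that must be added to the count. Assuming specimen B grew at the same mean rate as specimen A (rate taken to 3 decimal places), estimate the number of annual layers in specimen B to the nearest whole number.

Specimen A: adjusted count: 38729 − 16 + 8 = 38721 annual layers.
A: Extension rate ≈ 875.0 / 38721 = 0.023 mm/year.
For B, 44015.4 / 0.023 = 1913713.04 years ≈ 1913713 annual layers.

1913713 annual layers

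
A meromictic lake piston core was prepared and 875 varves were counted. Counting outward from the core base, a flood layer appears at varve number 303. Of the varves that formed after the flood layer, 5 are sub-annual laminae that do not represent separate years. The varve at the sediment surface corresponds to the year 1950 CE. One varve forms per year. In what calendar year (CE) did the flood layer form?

Between varve 303 and the sediment surface there are 875 − 303 = 572 varves.
Excluding 5 false varves: 572 − 5 = 567.
Counting back 567 years from 1950 CE places the flood layer in 1950 − 567 = 1383 CE.

1383 CE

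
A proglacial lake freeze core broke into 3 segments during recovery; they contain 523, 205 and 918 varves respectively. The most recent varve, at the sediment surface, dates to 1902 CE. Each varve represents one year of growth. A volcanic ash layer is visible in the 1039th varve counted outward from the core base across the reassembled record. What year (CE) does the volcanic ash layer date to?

Total varves = 523 + 205 + 918 = 1646.
1646 − 1039 = 607 varves lie beyond the volcanic ash layer toward the sediment surface.
1902 − 607 = 1295 CE.

1295 CE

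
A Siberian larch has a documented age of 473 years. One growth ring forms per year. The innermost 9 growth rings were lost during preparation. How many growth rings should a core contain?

At one growth ring per year, 473 years correspond to 473 growth rings.
473 − 9 missed = 464 growth rings expected in the prepared section.

464 growth rings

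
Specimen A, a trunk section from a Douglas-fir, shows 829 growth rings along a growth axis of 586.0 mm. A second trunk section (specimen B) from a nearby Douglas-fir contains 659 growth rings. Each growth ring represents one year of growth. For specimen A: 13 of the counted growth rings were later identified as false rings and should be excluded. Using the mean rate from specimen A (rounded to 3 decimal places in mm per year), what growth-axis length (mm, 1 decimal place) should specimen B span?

473.2 mm

Specimen A: true growth ring count = 829 − 13 = 816.
A: 586.0 mm over 816 years gives 586.0 / 816 ≈ 0.718 mm/yr.
For B, 0.718 mm/year × 659 years = 473.2 mm.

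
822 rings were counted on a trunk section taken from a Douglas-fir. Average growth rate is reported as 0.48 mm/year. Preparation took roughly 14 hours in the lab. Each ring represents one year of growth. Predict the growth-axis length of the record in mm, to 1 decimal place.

394.6 mm

The record spans 822 years at 0.48 mm per year.
Length ≈ 0.48 × 822 = 394.6 mm.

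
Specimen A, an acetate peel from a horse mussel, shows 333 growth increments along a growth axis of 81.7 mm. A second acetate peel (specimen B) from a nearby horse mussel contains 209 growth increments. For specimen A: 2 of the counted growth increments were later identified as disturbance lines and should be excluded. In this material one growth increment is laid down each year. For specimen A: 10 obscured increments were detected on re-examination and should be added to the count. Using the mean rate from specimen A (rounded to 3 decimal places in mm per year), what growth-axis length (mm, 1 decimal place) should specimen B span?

Specimen A: correcting the raw count gives 333 − 2 + 10 = 341 true growth increments.
A: Mean rate = 81.7 mm / 341 years ≈ 0.240 mm per year.
B's length ≈ 0.240 × 209 = 50.2 mm.

50.2 mm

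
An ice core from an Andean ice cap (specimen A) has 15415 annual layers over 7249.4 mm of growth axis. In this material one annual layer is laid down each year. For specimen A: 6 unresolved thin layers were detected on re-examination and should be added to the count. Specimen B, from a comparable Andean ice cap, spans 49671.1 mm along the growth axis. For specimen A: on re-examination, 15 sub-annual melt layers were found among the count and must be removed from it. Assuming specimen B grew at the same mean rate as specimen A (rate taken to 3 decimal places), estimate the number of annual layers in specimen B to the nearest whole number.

Specimen A: correcting the raw count gives 15415 − 15 + 6 = 15406 true annual layers.
A: 7249.4 mm over 15406 years gives 7249.4 / 15406 ≈ 0.471 mm/year.
For B, 49671.1 / 0.471 = 105458.81 years ≈ 105459 annual layers.

105459 annual layers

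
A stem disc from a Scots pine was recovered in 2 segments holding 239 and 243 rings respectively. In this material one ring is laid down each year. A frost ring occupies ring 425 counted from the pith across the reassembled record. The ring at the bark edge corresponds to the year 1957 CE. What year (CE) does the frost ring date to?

Total rings = 239 + 243 = 482.
The frost ring sits at ring 425 from the pith, so 482 − 425 = 57 rings formed after it.
Counting back 57 years from 1957 CE places the frost ring in 1957 − 57 = 1900 CE.

1900 CE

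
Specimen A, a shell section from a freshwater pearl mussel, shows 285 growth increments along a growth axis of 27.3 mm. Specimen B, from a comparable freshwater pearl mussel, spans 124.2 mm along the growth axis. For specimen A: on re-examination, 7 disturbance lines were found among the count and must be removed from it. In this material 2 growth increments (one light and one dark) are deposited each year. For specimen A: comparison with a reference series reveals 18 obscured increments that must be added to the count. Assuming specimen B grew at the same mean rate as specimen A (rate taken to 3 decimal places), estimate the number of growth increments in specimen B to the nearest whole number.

Specimen A: adjusted count: 285 − 7 + 18 = 296 growth increments.
Specimen A: dividing by 2 growth increments per year: 296 / 2 = 148 years.
A: 27.3 mm over 148 years gives 27.3 / 148 ≈ 0.184 mm per year.
B spans 124.2 / 0.184 = 675.00 years; at 2 growth increments per year that is 675.00 × 2 ≈ 1350 growth increments.

1350 growth increments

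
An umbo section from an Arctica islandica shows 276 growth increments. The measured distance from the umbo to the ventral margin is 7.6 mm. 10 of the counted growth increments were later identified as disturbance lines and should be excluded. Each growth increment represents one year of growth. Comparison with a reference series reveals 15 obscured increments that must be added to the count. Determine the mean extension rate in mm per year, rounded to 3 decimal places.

0.027 mm per year

Adjusted count: 276 − 10 + 15 = 281 growth increments.
Mean rate = 7.6 mm / 281 years ≈ 0.027 mm per year.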